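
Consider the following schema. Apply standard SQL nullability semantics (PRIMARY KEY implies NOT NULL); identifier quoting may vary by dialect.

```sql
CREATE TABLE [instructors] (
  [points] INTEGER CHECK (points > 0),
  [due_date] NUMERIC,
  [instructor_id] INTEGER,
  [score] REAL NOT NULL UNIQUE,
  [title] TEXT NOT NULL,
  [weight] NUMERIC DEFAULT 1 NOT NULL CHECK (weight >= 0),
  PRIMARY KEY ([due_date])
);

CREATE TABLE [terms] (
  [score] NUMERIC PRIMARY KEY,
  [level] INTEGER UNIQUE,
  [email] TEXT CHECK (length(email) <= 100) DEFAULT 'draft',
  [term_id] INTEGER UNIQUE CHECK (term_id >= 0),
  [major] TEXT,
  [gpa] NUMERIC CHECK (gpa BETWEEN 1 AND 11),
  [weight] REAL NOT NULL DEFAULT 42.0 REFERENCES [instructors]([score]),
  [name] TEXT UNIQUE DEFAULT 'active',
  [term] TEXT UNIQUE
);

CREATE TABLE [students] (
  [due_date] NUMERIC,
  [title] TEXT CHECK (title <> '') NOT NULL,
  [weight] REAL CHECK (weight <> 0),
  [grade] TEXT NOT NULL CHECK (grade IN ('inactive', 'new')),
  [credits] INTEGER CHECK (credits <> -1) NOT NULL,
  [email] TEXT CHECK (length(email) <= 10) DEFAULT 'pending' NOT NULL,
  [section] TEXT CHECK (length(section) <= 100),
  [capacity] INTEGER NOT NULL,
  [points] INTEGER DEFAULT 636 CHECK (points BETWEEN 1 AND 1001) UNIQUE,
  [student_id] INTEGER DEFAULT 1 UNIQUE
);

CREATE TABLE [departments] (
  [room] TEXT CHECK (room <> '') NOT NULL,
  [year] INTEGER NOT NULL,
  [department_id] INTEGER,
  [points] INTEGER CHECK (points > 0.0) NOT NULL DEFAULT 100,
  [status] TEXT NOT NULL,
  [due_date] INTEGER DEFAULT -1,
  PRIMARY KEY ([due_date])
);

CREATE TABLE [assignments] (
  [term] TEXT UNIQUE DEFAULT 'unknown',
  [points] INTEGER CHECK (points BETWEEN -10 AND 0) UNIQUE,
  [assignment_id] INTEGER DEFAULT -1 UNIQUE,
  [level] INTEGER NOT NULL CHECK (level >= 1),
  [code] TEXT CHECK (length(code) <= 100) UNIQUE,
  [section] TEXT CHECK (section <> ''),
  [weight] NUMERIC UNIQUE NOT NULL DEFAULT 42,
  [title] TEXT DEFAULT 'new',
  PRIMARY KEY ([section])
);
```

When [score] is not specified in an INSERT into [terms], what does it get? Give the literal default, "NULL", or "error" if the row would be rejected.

score has no DEFAULT clause.
Omitting it would insert NULL, but it is part of the PRIMARY KEY, so the INSERT fails.

error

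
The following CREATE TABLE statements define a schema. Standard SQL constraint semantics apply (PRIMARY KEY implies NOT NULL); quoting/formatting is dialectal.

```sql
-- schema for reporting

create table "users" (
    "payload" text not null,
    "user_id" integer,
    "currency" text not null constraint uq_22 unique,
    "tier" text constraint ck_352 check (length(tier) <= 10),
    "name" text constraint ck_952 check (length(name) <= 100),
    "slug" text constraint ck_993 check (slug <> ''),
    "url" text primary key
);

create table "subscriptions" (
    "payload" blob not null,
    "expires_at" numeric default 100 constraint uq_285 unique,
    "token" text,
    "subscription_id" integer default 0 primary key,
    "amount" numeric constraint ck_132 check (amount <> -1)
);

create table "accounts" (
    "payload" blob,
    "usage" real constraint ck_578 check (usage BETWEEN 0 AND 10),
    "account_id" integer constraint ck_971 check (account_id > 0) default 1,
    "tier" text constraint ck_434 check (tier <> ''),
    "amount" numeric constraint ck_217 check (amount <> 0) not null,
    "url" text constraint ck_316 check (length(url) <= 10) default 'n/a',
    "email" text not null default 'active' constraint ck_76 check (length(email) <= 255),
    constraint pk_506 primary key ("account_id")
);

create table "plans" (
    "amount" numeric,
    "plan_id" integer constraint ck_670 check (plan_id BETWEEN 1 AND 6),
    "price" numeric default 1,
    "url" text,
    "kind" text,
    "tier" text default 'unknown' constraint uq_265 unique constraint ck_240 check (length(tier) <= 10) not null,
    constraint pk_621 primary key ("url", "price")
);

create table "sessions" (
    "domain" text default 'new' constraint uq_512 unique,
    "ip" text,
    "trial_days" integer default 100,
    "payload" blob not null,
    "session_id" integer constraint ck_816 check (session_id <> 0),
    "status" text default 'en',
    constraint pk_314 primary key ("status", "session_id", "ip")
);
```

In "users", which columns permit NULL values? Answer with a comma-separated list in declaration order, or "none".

- payload: declared NOT NULL → not nullable.
- user_id: no NOT NULL constraint applies → nullable.
- currency: declared NOT NULL → not nullable.
- tier: CHECK does not forbid NULL (a CHECK constraint passes when its expression is NULL) → nullable.
- name: CHECK does not forbid NULL (a CHECK constraint passes when its expression is NULL) → nullable.
- slug: CHECK does not forbid NULL (a CHECK constraint passes when its expression is NULL) → nullable.
- url: part of the PRIMARY KEY, which implies NOT NULL → not nullable.

user_id, tier, name, slug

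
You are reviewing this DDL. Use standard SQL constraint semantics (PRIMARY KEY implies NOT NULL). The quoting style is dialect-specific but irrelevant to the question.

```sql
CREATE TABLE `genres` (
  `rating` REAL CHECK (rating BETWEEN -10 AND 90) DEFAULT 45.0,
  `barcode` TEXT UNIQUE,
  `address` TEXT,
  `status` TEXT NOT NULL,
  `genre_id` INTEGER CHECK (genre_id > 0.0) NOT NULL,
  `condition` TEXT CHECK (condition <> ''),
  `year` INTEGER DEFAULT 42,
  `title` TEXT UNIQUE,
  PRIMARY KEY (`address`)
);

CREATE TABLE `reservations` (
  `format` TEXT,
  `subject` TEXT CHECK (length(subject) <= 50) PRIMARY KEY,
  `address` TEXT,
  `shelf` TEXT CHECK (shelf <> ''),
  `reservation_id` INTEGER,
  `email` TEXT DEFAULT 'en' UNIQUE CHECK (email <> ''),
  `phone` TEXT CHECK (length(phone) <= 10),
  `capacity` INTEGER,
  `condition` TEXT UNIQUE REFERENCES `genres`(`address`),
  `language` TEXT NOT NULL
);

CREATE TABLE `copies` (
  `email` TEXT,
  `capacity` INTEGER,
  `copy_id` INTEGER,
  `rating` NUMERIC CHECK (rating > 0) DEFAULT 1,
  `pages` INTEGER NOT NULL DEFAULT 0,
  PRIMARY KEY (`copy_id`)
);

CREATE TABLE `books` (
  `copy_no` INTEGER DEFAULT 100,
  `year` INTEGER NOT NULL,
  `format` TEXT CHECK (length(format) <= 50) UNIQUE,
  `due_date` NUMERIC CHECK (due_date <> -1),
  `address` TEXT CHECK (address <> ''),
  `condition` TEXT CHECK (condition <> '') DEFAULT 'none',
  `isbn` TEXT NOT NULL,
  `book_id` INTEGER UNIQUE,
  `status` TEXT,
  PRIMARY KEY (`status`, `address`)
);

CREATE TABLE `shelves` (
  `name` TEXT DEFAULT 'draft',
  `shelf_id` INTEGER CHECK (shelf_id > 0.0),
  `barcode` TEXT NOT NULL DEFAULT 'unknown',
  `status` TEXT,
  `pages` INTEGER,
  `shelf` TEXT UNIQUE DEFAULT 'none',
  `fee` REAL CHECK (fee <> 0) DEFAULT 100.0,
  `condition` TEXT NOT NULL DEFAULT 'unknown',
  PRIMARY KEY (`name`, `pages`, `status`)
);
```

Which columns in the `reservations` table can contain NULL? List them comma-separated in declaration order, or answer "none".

format, address, shelf, reservation_id, email, phone, capacity, condition

- format: no NOT NULL constraint applies → nullable.
- subject: part of the PRIMARY KEY, which implies NOT NULL → not nullable.
- address: no NOT NULL constraint applies → nullable.
- shelf: CHECK does not forbid NULL (a CHECK constraint passes when its expression is NULL) → nullable.
- reservation_id: no NOT NULL constraint applies → nullable.
- email: CHECK does not forbid NULL (a CHECK constraint passes when its expression is NULL) → nullable.
- phone: CHECK does not forbid NULL (a CHECK constraint passes when its expression is NULL) → nullable.
- capacity: no NOT NULL constraint applies → nullable.
- condition: a foreign key column may be NULL unless separately constrained → nullable.
- language: declared NOT NULL → not nullable.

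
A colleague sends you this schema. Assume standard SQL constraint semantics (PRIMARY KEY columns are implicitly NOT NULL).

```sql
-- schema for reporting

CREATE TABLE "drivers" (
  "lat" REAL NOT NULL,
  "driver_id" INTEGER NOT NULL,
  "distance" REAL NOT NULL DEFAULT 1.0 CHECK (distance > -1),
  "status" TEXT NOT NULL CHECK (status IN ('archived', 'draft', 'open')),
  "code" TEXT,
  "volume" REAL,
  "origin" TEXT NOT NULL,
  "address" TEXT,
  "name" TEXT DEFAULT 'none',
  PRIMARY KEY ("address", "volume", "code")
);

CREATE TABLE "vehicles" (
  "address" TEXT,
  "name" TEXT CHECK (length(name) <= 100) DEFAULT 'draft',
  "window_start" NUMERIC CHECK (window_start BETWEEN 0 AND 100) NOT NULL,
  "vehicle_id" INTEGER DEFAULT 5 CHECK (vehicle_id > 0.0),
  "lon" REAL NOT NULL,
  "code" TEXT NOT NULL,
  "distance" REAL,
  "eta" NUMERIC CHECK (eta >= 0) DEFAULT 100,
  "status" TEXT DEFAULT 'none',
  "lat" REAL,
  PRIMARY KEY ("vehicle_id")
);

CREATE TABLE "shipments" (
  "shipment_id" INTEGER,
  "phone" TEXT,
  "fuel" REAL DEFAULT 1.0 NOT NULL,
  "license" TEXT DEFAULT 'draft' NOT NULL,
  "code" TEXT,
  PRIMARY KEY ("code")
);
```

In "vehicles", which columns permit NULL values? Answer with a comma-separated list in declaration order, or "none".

- address: no NOT NULL constraint applies → nullable.
- name: CHECK does not forbid NULL (a CHECK constraint passes when its expression is NULL) → nullable.
- window_start: declared NOT NULL → not nullable.
- vehicle_id: part of the PRIMARY KEY, which implies NOT NULL → not nullable.
- lon: declared NOT NULL → not nullable.
- code: declared NOT NULL → not nullable.
- distance: no NOT NULL constraint applies → nullable.
- eta: CHECK does not forbid NULL (a CHECK constraint passes when its expression is NULL) → nullable.
- status: DEFAULT only fills an omitted column; an explicit NULL is still allowed → nullable.
- lat: no NOT NULL constraint applies → nullable.

address, name, distance, eta, status, lat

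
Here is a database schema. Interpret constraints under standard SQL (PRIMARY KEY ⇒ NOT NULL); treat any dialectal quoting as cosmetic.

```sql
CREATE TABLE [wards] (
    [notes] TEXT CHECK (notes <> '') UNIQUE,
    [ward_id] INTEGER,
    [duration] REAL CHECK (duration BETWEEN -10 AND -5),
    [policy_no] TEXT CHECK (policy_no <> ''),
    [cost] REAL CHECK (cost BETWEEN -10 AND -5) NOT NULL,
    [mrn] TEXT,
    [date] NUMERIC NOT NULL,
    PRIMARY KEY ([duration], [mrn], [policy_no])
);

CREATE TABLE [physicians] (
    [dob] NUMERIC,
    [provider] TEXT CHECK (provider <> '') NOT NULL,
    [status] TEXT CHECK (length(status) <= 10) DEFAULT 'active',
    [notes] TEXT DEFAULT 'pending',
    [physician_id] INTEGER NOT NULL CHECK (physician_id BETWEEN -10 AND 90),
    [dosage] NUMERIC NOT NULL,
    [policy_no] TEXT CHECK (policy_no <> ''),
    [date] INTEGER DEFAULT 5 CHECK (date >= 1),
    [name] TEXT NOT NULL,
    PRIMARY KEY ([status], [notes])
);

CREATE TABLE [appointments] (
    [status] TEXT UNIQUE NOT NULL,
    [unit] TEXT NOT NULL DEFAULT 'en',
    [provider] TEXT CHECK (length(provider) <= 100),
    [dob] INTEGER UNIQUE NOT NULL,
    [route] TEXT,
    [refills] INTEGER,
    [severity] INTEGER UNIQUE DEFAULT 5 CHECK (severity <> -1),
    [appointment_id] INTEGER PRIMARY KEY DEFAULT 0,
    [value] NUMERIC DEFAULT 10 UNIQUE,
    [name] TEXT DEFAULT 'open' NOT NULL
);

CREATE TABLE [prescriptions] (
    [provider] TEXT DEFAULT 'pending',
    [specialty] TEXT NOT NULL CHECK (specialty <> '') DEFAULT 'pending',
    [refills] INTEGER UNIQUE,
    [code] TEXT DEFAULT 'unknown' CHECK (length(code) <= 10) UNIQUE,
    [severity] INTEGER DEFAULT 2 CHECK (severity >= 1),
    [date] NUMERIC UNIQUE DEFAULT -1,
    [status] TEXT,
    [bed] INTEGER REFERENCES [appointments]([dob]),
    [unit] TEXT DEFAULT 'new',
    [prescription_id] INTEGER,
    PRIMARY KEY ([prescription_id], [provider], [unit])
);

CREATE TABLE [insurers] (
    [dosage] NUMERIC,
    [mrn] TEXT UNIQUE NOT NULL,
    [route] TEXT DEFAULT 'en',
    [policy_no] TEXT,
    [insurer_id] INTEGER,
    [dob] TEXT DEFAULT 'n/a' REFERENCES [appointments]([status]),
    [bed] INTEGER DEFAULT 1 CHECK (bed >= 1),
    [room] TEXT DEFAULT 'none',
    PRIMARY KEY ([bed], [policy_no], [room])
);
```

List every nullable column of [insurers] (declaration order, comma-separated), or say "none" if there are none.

dosage, route, insurer_id, dob

- dosage: no NOT NULL constraint applies → nullable.
- mrn: declared NOT NULL → not nullable.
- route: DEFAULT only fills an omitted column; an explicit NULL is still allowed → nullable.
- policy_no: part of the PRIMARY KEY, which implies NOT NULL → not nullable.
- insurer_id: no NOT NULL constraint applies → nullable.
- dob: a foreign key column may be NULL unless separately constrained → nullable.
- bed: part of the PRIMARY KEY, which implies NOT NULL → not nullable.
- room: part of the PRIMARY KEY, which implies NOT NULL → not nullable.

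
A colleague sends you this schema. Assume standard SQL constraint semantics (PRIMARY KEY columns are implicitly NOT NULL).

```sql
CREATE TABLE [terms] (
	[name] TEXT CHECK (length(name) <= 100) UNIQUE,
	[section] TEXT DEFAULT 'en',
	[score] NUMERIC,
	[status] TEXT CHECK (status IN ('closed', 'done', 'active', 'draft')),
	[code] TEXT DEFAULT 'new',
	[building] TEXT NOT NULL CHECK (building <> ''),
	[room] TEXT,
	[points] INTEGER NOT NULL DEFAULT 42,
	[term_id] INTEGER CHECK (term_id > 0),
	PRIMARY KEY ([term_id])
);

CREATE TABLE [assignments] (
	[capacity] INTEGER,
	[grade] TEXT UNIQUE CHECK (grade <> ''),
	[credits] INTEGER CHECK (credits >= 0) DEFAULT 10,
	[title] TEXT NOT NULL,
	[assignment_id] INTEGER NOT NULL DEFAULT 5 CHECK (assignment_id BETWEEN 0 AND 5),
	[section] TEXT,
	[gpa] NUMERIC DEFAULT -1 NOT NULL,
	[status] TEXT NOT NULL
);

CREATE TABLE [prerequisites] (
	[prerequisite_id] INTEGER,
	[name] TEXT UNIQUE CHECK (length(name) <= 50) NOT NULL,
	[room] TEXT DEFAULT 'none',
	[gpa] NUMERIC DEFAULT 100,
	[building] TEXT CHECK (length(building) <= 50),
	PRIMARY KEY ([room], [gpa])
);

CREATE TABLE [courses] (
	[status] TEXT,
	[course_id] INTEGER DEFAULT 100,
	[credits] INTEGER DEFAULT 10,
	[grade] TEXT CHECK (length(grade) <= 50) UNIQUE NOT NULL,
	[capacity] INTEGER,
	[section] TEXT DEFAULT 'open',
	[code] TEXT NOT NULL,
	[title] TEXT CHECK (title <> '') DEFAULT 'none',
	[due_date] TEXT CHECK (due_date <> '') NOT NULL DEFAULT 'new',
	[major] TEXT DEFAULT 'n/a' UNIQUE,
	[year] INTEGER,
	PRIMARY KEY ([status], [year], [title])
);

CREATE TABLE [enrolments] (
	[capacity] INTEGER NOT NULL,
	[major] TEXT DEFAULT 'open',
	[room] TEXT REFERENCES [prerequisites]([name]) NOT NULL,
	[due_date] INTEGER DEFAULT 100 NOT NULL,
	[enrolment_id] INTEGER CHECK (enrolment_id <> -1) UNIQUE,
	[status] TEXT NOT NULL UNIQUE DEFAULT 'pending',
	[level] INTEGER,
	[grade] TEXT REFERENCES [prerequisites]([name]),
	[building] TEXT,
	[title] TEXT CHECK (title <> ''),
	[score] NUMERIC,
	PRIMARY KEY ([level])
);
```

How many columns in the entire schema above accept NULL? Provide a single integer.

23

terms: 6 nullable (name, section, score, status, code, room — PK (term_id) and explicit NOT NULL columns excluded).
assignments: 4 nullable (capacity, grade, credits, section — PK none and explicit NOT NULL columns excluded).
prerequisites: 2 nullable (prerequisite_id, building — PK (room, gpa) and explicit NOT NULL columns excluded).
courses: 5 nullable (course_id, credits, capacity, section, major — PK (status, year, title) and explicit NOT NULL columns excluded).
enrolments: 6 nullable (major, enrolment_id, grade, building, title, score — PK (level) and explicit NOT NULL columns excluded).
Total: 6 + 4 + 2 + 5 + 6 = 23.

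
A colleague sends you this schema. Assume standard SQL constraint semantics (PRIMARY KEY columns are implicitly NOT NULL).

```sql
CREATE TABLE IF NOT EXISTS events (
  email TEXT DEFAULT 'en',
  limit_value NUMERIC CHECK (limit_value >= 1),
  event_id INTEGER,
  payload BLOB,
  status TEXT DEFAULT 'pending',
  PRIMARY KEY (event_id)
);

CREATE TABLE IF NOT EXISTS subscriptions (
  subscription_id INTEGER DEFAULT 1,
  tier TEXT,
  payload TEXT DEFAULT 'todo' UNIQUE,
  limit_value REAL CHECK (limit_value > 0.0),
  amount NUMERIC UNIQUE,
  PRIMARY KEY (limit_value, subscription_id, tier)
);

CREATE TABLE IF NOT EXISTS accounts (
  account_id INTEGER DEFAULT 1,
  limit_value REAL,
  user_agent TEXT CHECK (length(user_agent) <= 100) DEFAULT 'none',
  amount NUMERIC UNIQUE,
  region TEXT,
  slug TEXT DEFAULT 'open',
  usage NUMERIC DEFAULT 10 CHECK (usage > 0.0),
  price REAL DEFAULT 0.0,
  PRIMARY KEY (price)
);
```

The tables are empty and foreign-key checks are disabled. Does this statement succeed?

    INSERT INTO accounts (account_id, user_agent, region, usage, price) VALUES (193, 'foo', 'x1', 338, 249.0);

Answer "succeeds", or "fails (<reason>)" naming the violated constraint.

succeeds

NOT NULL columns: price is supplied.
CHECK constraints: 'foo' satisfies (length(user_agent) <= 100); 338 satisfies (usage > 0.0).
No constraint is violated.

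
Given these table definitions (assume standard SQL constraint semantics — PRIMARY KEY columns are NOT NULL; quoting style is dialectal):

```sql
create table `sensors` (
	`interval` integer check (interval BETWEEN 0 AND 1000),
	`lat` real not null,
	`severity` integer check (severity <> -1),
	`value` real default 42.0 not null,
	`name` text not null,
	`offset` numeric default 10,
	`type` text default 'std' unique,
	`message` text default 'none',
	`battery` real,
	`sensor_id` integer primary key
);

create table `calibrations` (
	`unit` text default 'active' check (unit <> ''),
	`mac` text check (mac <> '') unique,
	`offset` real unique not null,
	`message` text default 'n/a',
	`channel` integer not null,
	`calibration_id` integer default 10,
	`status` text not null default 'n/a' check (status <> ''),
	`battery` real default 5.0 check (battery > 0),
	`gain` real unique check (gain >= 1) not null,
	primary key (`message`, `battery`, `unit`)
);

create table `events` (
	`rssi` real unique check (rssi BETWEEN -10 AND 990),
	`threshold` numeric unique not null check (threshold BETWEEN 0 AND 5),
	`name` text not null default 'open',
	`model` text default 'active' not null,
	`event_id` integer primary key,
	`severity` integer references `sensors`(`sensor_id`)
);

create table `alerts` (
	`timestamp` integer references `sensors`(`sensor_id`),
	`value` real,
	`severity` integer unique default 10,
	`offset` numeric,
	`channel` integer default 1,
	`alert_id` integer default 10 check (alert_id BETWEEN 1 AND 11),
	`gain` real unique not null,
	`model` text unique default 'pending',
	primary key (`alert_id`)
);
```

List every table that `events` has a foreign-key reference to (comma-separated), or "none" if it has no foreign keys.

sensors

- severity REFERENCES sensors(sensor_id).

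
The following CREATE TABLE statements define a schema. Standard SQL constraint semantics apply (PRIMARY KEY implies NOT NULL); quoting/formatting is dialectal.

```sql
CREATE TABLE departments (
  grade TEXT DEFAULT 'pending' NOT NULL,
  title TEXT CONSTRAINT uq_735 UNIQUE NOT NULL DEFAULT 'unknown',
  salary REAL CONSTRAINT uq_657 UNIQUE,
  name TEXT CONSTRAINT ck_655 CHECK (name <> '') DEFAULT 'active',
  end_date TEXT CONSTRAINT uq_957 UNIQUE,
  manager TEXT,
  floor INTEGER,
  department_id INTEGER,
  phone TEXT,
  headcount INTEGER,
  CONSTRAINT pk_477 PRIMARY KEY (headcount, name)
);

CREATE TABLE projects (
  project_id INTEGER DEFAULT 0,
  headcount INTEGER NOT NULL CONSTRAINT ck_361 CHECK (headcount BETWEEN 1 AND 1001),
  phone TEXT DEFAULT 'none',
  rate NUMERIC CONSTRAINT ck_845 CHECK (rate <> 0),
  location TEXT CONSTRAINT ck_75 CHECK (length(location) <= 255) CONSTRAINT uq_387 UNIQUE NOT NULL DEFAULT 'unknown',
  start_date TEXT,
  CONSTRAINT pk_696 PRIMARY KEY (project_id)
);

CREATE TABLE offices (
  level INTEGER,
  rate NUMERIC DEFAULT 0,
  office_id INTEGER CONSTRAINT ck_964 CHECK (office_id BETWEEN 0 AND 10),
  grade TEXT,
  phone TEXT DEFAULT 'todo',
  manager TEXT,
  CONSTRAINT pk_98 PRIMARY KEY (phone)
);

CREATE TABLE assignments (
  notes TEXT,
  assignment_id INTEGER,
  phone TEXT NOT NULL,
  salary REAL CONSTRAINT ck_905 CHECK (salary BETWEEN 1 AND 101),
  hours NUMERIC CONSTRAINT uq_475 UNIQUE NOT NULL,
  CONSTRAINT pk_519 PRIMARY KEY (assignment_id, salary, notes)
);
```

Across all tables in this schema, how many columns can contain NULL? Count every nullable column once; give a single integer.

departments: 6 nullable (salary, end_date, manager, floor, department_id, phone — PK (headcount, name) and explicit NOT NULL columns excluded).
projects: 3 nullable (phone, rate, start_date — PK (project_id) and explicit NOT NULL columns excluded).
offices: 5 nullable (level, rate, office_id, grade, manager — PK (phone) and explicit NOT NULL columns excluded).
assignments: 0 nullable (none — PK (assignment_id, salary, notes) and explicit NOT NULL columns excluded).
Total: 6 + 3 + 5 + 0 = 14.

14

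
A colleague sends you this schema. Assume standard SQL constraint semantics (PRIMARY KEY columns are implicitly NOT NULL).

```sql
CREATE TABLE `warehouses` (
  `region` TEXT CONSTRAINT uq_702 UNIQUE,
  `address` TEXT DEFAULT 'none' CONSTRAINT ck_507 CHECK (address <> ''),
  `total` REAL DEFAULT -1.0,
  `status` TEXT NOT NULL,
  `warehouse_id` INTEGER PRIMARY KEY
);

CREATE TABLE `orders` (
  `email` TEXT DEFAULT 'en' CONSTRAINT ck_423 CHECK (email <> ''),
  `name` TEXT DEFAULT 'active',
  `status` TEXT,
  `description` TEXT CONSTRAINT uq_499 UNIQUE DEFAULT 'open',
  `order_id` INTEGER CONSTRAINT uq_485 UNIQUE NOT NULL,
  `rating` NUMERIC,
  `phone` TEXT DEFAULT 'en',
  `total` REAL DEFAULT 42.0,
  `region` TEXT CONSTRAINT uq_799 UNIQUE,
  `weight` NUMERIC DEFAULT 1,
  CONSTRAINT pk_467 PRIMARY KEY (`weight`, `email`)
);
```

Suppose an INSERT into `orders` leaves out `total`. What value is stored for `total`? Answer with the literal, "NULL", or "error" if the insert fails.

42.0

total has an explicit DEFAULT 42.0.
When the column is omitted from an INSERT, that default is used.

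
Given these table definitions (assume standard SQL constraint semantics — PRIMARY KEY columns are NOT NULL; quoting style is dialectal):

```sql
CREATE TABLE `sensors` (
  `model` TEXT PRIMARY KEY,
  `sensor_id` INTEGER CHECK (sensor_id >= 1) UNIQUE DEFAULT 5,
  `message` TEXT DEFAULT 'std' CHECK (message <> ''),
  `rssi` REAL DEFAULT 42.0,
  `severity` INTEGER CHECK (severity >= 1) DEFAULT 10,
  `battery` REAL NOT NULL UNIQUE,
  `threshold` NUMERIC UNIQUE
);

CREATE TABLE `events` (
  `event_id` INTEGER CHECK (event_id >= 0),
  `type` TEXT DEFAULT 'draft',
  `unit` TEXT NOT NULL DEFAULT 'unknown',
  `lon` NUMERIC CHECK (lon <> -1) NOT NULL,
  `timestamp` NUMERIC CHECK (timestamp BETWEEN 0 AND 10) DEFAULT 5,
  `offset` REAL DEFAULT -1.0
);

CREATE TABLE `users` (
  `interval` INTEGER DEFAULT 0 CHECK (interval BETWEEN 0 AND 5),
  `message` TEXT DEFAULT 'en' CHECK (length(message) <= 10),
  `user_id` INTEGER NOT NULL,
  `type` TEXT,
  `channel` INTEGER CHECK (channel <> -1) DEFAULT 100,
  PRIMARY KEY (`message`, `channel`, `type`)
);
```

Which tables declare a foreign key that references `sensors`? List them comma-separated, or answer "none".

none

No REFERENCES clause anywhere in the schema names sensors.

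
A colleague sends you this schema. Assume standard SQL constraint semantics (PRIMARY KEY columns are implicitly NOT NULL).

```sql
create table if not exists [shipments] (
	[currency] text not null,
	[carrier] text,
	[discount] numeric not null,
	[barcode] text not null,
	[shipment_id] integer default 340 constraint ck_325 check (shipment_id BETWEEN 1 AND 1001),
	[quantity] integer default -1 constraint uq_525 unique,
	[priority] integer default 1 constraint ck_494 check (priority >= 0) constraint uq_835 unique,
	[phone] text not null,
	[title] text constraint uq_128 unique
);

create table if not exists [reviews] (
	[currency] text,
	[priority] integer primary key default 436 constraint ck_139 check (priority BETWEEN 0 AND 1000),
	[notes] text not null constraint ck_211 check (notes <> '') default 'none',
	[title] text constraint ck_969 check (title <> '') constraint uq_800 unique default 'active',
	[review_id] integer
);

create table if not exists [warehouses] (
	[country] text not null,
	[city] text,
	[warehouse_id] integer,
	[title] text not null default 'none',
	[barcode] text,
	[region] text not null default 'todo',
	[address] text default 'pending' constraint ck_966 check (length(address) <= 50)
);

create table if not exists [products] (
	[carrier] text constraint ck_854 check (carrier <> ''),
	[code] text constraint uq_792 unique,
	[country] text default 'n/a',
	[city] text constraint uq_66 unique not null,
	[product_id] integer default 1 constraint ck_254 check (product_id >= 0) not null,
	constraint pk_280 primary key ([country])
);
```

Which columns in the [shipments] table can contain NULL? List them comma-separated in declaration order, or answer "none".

carrier, shipment_id, quantity, priority, title

- currency: declared NOT NULL → not nullable.
- carrier: no NOT NULL constraint applies → nullable.
- discount: declared NOT NULL → not nullable.
- barcode: declared NOT NULL → not nullable.
- shipment_id: CHECK does not forbid NULL (a CHECK constraint passes when its expression is NULL) → nullable.
- quantity: UNIQUE does not imply NOT NULL → nullable.
- priority: CHECK does not forbid NULL (a CHECK constraint passes when its expression is NULL) → nullable.
- phone: declared NOT NULL → not nullable.
- title: UNIQUE does not imply NOT NULL → nullable.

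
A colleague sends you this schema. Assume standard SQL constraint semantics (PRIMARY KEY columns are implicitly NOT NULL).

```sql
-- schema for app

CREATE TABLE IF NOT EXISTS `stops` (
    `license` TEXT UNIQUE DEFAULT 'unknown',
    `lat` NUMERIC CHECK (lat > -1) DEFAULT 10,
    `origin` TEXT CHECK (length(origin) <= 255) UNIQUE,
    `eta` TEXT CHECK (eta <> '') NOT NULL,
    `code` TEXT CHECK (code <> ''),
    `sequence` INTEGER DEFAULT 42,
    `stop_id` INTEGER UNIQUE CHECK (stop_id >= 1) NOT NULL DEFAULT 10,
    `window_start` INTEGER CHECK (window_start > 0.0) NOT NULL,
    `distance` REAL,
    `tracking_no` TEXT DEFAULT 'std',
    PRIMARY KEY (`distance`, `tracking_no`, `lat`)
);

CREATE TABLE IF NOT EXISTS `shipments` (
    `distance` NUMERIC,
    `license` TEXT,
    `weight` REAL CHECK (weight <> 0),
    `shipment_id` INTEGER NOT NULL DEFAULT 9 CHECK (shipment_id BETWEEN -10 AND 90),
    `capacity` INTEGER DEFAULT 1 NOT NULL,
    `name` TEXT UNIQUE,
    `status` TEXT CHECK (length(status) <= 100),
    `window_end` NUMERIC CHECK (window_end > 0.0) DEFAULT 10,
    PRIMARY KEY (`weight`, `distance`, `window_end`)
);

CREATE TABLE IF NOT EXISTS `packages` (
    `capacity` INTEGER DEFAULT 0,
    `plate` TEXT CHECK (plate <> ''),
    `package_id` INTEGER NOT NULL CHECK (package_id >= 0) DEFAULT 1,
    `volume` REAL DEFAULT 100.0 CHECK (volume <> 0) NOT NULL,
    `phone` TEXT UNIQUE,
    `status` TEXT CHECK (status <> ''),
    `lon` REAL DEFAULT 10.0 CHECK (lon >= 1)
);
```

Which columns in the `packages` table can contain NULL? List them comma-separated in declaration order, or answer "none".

capacity, plate, phone, status, lon

- capacity: DEFAULT only fills an omitted column; an explicit NULL is still allowed → nullable.
- plate: CHECK does not forbid NULL (a CHECK constraint passes when its expression is NULL) → nullable.
- package_id: declared NOT NULL → not nullable.
- volume: declared NOT NULL → not nullable.
- phone: UNIQUE does not imply NOT NULL → nullable.
- status: CHECK does not forbid NULL (a CHECK constraint passes when its expression is NULL) → nullable.
- lon: CHECK does not forbid NULL (a CHECK constraint passes when its expression is NULL) → nullable.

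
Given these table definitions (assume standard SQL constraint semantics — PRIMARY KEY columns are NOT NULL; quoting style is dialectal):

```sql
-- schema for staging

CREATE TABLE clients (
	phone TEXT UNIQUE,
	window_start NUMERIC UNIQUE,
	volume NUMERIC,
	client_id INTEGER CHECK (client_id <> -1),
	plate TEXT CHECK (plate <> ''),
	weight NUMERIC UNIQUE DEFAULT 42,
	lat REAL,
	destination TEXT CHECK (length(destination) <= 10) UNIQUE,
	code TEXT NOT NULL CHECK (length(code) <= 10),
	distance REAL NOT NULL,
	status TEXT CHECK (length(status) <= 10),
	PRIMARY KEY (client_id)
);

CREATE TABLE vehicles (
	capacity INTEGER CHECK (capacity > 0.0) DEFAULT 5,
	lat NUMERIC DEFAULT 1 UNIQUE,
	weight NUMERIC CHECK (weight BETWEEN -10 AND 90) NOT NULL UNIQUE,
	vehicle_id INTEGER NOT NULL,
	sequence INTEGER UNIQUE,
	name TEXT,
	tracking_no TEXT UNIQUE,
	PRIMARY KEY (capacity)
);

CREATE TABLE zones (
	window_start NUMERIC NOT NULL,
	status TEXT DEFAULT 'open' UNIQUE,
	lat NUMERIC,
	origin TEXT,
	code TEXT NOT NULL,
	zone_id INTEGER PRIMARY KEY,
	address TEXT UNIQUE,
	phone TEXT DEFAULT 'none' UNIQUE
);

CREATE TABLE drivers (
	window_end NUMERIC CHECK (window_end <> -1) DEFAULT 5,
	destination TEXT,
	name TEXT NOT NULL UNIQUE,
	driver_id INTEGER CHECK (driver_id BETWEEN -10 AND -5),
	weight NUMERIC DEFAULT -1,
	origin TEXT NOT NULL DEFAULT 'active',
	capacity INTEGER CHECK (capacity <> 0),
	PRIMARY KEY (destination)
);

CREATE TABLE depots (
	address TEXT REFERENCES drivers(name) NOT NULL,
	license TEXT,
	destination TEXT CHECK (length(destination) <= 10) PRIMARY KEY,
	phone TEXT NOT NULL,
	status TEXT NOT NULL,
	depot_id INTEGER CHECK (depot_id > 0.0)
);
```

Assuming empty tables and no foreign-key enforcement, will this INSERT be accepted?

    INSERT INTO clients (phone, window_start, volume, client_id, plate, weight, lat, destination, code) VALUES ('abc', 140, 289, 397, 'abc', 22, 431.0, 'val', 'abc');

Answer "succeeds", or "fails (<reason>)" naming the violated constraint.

fails (NOT NULL on distance)

distance is omitted from the column list and has no DEFAULT, so it would receive NULL.
But distance is declared NOT NULL.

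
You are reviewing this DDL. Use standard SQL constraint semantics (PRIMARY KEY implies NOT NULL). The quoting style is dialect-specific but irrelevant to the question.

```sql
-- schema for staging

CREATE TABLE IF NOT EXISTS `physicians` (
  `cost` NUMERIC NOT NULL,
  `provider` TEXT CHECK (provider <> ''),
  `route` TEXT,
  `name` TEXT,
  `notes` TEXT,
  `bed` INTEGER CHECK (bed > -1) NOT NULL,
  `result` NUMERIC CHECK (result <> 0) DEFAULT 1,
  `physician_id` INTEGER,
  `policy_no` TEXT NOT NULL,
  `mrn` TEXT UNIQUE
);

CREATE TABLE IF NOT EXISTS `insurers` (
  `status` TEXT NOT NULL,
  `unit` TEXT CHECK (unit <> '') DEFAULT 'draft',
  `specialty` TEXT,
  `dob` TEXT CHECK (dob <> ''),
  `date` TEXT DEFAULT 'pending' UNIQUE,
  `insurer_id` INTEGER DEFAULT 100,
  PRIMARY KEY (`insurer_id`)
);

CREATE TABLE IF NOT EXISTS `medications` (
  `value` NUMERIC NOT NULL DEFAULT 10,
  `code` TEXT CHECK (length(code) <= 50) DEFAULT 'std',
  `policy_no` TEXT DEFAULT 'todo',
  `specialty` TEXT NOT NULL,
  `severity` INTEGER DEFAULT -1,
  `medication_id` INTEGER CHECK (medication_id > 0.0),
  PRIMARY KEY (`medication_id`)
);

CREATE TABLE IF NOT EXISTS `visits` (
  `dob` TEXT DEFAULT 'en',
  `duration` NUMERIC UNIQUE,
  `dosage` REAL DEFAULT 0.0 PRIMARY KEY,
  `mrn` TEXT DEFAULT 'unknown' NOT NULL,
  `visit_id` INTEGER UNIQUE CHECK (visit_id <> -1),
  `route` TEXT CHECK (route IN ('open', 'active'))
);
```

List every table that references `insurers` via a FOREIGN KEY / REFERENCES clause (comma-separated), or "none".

none

No REFERENCES clause anywhere in the schema names insurers.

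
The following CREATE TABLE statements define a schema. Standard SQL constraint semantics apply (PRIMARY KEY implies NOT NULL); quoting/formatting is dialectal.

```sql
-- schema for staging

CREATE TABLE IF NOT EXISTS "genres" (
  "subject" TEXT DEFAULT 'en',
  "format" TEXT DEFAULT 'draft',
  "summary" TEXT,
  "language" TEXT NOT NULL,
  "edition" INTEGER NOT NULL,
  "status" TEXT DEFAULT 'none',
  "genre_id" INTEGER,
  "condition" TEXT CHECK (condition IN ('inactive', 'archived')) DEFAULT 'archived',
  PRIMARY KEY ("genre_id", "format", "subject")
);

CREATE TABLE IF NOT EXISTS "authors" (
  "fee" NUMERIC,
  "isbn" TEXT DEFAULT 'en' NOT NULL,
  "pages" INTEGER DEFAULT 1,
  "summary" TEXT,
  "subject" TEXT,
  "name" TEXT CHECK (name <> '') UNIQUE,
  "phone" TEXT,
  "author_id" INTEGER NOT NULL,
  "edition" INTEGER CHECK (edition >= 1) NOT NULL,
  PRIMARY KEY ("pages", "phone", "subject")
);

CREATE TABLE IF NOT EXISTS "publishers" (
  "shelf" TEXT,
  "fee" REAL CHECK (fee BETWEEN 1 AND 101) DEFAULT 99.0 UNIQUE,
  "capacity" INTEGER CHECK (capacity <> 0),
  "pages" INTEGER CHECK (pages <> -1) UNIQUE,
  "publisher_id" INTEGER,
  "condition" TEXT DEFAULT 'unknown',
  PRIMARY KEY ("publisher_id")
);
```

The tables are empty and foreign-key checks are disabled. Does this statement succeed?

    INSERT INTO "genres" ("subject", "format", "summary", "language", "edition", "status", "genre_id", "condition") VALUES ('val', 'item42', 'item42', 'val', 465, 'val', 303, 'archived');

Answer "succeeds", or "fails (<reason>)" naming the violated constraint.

succeeds

NOT NULL columns: edition is supplied; format is supplied; genre_id is supplied; language is supplied; subject is supplied.
CHECK constraints: 'archived' satisfies (condition IN ('inactive', 'archived')).
No constraint is violated.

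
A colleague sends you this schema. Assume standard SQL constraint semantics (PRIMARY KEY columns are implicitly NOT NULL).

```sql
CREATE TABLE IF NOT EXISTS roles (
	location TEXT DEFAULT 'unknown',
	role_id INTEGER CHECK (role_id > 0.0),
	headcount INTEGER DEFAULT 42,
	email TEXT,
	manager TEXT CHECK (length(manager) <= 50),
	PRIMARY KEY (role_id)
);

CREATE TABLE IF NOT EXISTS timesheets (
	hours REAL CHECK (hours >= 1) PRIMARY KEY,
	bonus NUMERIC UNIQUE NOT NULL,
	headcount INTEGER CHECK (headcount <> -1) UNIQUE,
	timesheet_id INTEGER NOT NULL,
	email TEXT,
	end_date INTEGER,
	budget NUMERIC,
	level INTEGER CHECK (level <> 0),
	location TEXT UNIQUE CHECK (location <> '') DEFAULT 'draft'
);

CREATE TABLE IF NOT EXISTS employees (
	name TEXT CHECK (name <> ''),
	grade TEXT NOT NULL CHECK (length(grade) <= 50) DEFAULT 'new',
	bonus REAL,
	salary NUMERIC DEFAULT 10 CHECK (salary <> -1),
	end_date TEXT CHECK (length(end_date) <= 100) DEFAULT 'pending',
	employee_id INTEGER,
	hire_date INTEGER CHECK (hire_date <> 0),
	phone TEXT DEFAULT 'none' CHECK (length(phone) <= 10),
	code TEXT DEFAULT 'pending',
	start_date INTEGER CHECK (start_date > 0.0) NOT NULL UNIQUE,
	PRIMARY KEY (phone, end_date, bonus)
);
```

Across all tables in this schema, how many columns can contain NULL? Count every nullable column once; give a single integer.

15

roles: 4 nullable (location, headcount, email, manager — PK (role_id) and explicit NOT NULL columns excluded).
timesheets: 6 nullable (headcount, email, end_date, budget, level, location — PK (hours) and explicit NOT NULL columns excluded).
employees: 5 nullable (name, salary, employee_id, hire_date, code — PK (phone, end_date, bonus) and explicit NOT NULL columns excluded).
Total: 4 + 6 + 5 = 15.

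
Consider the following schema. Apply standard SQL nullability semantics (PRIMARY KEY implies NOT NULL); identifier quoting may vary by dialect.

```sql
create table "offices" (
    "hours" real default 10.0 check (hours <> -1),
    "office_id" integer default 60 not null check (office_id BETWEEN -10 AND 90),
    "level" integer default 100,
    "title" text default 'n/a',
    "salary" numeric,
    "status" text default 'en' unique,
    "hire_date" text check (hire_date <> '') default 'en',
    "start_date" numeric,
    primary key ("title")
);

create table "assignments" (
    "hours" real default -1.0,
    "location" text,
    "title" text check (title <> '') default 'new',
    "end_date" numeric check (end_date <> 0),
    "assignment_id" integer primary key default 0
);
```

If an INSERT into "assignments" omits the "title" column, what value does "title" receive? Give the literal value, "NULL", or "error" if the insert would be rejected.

title has an explicit DEFAULT 'new'.
When the column is omitted from an INSERT, that default is used.

'new'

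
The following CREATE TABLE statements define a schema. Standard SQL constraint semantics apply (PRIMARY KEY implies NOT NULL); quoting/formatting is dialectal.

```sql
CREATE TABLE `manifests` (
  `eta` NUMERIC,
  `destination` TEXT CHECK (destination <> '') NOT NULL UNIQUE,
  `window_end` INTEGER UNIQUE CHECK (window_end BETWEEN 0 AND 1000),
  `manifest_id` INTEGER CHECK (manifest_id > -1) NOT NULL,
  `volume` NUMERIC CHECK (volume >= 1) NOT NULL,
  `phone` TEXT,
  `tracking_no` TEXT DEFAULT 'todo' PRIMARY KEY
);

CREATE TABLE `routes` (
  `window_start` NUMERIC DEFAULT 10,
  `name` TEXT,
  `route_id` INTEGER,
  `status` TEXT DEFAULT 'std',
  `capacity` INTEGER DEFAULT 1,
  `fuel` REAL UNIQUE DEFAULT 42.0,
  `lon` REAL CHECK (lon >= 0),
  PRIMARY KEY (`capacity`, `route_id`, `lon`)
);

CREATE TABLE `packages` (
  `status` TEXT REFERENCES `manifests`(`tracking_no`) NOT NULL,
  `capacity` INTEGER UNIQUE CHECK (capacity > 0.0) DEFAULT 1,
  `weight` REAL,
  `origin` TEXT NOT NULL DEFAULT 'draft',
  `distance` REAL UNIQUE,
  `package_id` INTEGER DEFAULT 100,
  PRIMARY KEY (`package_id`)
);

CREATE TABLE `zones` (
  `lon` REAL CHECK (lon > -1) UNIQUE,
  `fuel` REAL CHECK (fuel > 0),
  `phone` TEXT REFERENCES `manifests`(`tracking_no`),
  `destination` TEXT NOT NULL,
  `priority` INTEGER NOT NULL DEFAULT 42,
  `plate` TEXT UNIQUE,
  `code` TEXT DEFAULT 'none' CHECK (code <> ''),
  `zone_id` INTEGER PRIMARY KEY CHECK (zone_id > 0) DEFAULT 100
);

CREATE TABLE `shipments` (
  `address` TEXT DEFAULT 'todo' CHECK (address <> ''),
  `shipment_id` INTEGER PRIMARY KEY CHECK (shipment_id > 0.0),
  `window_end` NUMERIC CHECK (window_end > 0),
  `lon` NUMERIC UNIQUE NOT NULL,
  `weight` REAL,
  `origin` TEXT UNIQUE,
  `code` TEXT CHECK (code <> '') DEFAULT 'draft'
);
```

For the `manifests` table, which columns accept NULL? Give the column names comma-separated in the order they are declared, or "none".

- eta: no NOT NULL constraint applies → nullable.
- destination: declared NOT NULL → not nullable.
- window_end: CHECK does not forbid NULL (a CHECK constraint passes when its expression is NULL) → nullable.
- manifest_id: declared NOT NULL → not nullable.
- volume: declared NOT NULL → not nullable.
- phone: no NOT NULL constraint applies → nullable.
- tracking_no: part of the PRIMARY KEY, which implies NOT NULL → not nullable.

eta, window_end, phone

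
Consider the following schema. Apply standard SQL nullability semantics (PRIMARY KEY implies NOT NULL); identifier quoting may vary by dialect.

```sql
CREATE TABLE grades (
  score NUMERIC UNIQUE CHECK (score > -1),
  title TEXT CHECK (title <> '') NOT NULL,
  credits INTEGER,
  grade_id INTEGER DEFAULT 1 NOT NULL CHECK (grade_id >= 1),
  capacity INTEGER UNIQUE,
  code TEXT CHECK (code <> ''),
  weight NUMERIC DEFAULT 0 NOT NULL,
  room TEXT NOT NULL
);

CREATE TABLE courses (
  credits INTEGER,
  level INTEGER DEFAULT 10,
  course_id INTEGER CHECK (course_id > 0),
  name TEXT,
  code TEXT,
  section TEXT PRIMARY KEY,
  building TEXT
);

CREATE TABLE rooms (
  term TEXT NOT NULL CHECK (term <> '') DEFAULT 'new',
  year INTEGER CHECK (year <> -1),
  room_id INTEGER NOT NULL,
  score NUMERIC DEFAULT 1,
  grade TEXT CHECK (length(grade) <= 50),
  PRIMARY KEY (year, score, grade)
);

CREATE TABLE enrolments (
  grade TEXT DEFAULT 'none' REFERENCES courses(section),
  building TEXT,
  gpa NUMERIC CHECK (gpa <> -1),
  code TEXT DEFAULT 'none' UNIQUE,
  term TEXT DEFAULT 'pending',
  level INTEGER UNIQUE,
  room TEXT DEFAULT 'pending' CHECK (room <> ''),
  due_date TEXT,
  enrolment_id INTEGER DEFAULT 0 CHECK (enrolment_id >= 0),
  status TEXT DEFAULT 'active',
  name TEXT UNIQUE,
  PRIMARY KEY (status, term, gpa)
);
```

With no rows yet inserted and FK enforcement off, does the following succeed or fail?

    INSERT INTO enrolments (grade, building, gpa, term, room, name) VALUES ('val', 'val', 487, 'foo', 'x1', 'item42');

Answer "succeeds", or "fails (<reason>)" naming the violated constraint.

succeeds

NOT NULL columns: gpa is supplied; status defaults to 'active'; term is supplied.
CHECK constraints: 487 satisfies (gpa <> -1); 'x1' satisfies (room <> '').
No constraint is violated.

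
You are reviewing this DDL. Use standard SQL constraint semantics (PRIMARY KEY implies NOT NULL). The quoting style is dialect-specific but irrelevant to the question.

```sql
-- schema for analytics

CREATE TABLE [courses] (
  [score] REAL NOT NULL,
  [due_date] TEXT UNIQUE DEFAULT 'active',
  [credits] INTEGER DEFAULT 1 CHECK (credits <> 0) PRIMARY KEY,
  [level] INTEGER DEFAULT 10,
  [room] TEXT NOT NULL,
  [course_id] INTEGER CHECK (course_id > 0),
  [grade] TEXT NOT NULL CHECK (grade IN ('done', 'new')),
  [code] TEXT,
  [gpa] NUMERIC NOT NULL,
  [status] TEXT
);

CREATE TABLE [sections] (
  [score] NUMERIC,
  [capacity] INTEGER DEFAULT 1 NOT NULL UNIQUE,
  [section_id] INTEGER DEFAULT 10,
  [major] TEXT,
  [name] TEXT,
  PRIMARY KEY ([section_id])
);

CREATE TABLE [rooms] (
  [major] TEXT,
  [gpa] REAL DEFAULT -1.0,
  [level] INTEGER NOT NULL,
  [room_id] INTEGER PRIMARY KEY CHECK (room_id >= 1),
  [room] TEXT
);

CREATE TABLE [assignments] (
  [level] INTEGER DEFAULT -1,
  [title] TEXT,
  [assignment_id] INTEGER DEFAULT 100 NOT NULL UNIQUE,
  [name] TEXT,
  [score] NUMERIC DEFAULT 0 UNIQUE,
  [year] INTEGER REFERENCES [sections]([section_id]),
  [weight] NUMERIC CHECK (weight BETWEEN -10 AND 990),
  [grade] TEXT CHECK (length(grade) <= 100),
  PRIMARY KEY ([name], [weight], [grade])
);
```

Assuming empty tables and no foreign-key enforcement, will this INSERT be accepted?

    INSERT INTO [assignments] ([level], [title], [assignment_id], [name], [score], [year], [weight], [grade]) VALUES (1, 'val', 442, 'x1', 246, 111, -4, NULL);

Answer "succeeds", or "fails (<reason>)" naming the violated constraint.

fails (NOT NULL on grade)

grade is explicitly set to NULL, but grade is part of the PRIMARY KEY (implied NOT NULL).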